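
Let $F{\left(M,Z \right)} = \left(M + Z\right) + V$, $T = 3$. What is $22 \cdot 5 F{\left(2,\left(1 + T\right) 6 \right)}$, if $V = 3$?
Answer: $3190$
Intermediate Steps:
$F{\left(M,Z \right)} = 3 + M + Z$ ($F{\left(M,Z \right)} = \left(M + Z\right) + 3 = 3 + M + Z$)
$22 \cdot 5 F{\left(2,\left(1 + T\right) 6 \right)} = 22 \cdot 5 \left(3 + 2 + \left(1 + 3\right) 6\right) = 110 \left(3 + 2 + 4 \cdot 6\right) = 110 \left(3 + 2 + 24\right) = 110 \cdot 29 = 3190$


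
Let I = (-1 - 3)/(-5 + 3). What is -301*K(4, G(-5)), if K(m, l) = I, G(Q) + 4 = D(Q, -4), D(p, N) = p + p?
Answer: -602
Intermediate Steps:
D(p, N) = 2*p
I = 2 (I = -4/(-2) = -4*(-½) = 2)
G(Q) = -4 + 2*Q
K(m, l) = 2
-301*K(4, G(-5)) = -301*2 = -602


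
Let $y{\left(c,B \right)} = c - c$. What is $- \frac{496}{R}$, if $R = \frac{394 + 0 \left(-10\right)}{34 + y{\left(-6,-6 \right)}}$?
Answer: $- \frac{8432}{197} \approx -42.802$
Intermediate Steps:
$y{\left(c,B \right)} = 0$
$R = \frac{197}{17}$ ($R = \frac{394 + 0 \left(-10\right)}{34 + 0} = \frac{394 + 0}{34} = 394 \cdot \frac{1}{34} = \frac{197}{17} \approx 11.588$)
$- \frac{496}{R} = - \frac{496}{\frac{197}{17}} = \left(-496\right) \frac{17}{197} = - \frac{8432}{197}$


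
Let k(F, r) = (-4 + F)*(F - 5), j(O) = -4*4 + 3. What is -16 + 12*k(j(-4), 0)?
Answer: 3656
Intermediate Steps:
j(O) = -13 (j(O) = -16 + 3 = -13)
k(F, r) = (-5 + F)*(-4 + F) (k(F, r) = (-4 + F)*(-5 + F) = (-5 + F)*(-4 + F))
-16 + 12*k(j(-4), 0) = -16 + 12*(20 + (-13)**2 - 9*(-13)) = -16 + 12*(20 + 169 + 117) = -16 + 12*306 = -16 + 3672 = 3656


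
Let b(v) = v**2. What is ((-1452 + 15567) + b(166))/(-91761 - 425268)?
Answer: -41671/517029 ≈ -0.080597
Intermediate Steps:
((-1452 + 15567) + b(166))/(-91761 - 425268) = ((-1452 + 15567) + 166**2)/(-91761 - 425268) = (14115 + 27556)/(-517029) = 41671*(-1/517029) = -41671/517029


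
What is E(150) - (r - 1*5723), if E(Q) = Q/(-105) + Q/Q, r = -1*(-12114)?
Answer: -44740/7 ≈ -6391.4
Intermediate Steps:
r = 12114
E(Q) = 1 - Q/105 (E(Q) = Q*(-1/105) + 1 = -Q/105 + 1 = 1 - Q/105)
E(150) - (r - 1*5723) = (1 - 1/105*150) - (12114 - 1*5723) = (1 - 10/7) - (12114 - 5723) = -3/7 - 1*6391 = -3/7 - 6391 = -44740/7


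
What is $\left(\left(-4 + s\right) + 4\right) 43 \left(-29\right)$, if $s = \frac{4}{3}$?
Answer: $- \frac{4988}{3} \approx -1662.7$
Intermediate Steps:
$s = \frac{4}{3}$ ($s = 4 \cdot \frac{1}{3} = \frac{4}{3} \approx 1.3333$)
$\left(\left(-4 + s\right) + 4\right) 43 \left(-29\right) = \left(\left(-4 + \frac{4}{3}\right) + 4\right) 43 \left(-29\right) = \left(- \frac{8}{3} + 4\right) 43 \left(-29\right) = \frac{4}{3} \cdot 43 \left(-29\right) = \frac{172}{3} \left(-29\right) = - \frac{4988}{3}$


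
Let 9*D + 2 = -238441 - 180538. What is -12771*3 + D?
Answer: -763798/9 ≈ -84867.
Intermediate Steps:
D = -418981/9 (D = -2/9 + (-238441 - 180538)/9 = -2/9 + (⅑)*(-418979) = -2/9 - 418979/9 = -418981/9 ≈ -46553.)
-12771*3 + D = -12771*3 - 418981/9 = -38313 - 418981/9 = -763798/9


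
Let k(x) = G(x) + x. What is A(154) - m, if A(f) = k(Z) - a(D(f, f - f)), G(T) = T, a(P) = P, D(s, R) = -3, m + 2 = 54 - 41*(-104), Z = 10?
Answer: -4293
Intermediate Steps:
m = 4316 (m = -2 + (54 - 41*(-104)) = -2 + (54 + 4264) = -2 + 4318 = 4316)
k(x) = 2*x (k(x) = x + x = 2*x)
A(f) = 23 (A(f) = 2*10 - 1*(-3) = 20 + 3 = 23)
A(154) - m = 23 - 1*4316 = 23 - 4316 = -4293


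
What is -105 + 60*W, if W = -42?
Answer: -2625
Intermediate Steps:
-105 + 60*W = -105 + 60*(-42) = -105 - 2520 = -2625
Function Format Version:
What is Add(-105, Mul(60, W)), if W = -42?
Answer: -2625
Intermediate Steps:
Add(-105, Mul(60, W)) = Add(-105, Mul(60, -42)) = Add(-105, -2520) = -2625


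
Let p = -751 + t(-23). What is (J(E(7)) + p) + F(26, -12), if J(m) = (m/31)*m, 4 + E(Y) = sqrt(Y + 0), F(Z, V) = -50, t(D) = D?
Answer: -824 + (4 - sqrt(7))**2/31 ≈ -823.94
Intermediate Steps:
E(Y) = -4 + sqrt(Y) (E(Y) = -4 + sqrt(Y + 0) = -4 + sqrt(Y))
J(m) = m**2/31 (J(m) = (m*(1/31))*m = (m/31)*m = m**2/31)
p = -774 (p = -751 - 23 = -774)
(J(E(7)) + p) + F(26, -12) = ((-4 + sqrt(7))**2/31 - 774) - 50 = (-774 + (-4 + sqrt(7))**2/31) - 50 = -824 + (-4 + sqrt(7))**2/31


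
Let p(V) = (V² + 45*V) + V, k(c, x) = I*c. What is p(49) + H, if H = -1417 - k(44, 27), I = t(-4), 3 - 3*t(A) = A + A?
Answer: 9230/3 ≈ 3076.7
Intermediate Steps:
t(A) = 1 - 2*A/3 (t(A) = 1 - (A + A)/3 = 1 - 2*A/3)
I = 11/3 (I = 1 - ⅔*(-4) = 1 + 8/3 = 11/3 ≈ 3.6667)
k(c, x) = 11*c/3
H = -4735/3 (H = -1417 - 11*44/3 = -1417 - 1*484/3 = -1417 - 484/3 = -4735/3 ≈ -1578.3)
p(V) = V² + 46*V
p(49) + H = 49*(46 + 49) - 4735/3 = 49*95 - 4735/3 = 4655 - 4735/3 = 9230/3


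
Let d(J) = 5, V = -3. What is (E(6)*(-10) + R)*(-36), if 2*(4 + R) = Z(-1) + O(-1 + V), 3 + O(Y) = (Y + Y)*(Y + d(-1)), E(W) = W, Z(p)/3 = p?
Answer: 2556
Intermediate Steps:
Z(p) = 3*p
O(Y) = -3 + 2*Y*(5 + Y) (O(Y) = -3 + (Y + Y)*(Y + 5) = -3 + (2*Y)*(5 + Y) = -3 + 2*Y*(5 + Y))
R = -11 (R = -4 + (3*(-1) + (-3 + 2*(-1 - 3)**2 + 10*(-1 - 3)))/2 = -4 + (-3 + (-3 + 2*(-4)**2 + 10*(-4)))/2 = -4 + (-3 + (-3 + 2*16 - 40))/2 = -4 + (-3 + (-3 + 32 - 40))/2 = -4 + (-3 - 11)/2 = -4 + (1/2)*(-14) = -4 - 7 = -11)
(E(6)*(-10) + R)*(-36) = (6*(-10) - 11)*(-36) = (-60 - 11)*(-36) = -71*(-36) = 2556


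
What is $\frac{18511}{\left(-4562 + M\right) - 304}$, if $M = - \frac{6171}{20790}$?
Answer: $- \frac{11661930}{3065767} \approx -3.8039$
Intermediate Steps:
$M = - \frac{187}{630}$ ($M = \left(-6171\right) \frac{1}{20790} = - \frac{187}{630} \approx -0.29683$)
$\frac{18511}{\left(-4562 + M\right) - 304} = \frac{18511}{\left(-4562 - \frac{187}{630}\right) - 304} = \frac{18511}{- \frac{2874247}{630} - 304} = \frac{18511}{- \frac{3065767}{630}} = 18511 \left(- \frac{630}{3065767}\right) = - \frac{11661930}{3065767}$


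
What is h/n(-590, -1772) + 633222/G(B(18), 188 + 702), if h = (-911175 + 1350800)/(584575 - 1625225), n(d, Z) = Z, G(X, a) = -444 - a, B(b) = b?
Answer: -23353618359997/49198768424 ≈ -474.68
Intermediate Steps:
h = -17585/41626 (h = 439625/(-1040650) = 439625*(-1/1040650) = -17585/41626 ≈ -0.42245)
h/n(-590, -1772) + 633222/G(B(18), 188 + 702) = -17585/41626/(-1772) + 633222/(-444 - (188 + 702)) = -17585/41626*(-1/1772) + 633222/(-444 - 1*890) = 17585/73761272 + 633222/(-444 - 890) = 17585/73761272 + 633222/(-1334) = 17585/73761272 + 633222*(-1/1334) = 17585/73761272 - 316611/667 = -23353618359997/49198768424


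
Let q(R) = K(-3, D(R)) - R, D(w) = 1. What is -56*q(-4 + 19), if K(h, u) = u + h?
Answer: 952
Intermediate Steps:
K(h, u) = h + u
q(R) = -2 - R (q(R) = (-3 + 1) - R = -2 - R)
-56*q(-4 + 19) = -56*(-2 - (-4 + 19)) = -56*(-2 - 1*15) = -56*(-2 - 15) = -56*(-17) = 952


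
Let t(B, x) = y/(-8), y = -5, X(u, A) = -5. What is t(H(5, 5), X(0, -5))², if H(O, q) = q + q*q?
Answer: 25/64 ≈ 0.39063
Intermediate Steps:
H(O, q) = q + q²
t(B, x) = 5/8 (t(B, x) = -5/(-8) = -5*(-⅛) = 5/8)
t(H(5, 5), X(0, -5))² = (5/8)² = 25/64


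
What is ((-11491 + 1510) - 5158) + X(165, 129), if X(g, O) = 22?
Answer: -15117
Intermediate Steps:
((-11491 + 1510) - 5158) + X(165, 129) = ((-11491 + 1510) - 5158) + 22 = (-9981 - 5158) + 22 = -15139 + 22 = -15117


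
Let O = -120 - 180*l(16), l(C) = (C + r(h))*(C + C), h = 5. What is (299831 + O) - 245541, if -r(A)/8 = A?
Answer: 192410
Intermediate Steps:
r(A) = -8*A
l(C) = 2*C*(-40 + C) (l(C) = (C - 8*5)*(C + C) = (C - 40)*(2*C) = (-40 + C)*(2*C) = 2*C*(-40 + C))
O = 138120 (O = -120 - 360*16*(-40 + 16) = -120 - 360*16*(-24) = -120 - 180*(-768) = -120 + 138240 = 138120)
(299831 + O) - 245541 = (299831 + 138120) - 245541 = 437951 - 245541 = 192410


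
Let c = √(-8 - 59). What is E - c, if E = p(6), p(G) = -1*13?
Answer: -13 - I*√67 ≈ -13.0 - 8.1853*I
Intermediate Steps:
p(G) = -13
E = -13
c = I*√67 (c = √(-67) = I*√67 ≈ 8.1853*I)
E - c = -13 - I*√67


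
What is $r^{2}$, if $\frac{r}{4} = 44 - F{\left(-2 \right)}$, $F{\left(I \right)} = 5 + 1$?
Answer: $23104$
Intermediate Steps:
$F{\left(I \right)} = 6$
$r = 152$ ($r = 4 \left(44 - 6\right) = 4 \cdot 38 = 152$)
$r^{2} = 152^{2} = 23104$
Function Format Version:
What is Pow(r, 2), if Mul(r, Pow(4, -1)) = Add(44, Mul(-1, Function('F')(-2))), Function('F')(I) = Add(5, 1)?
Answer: 23104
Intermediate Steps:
Function('F')(I) = 6
r = 152 (r = Mul(4, Add(44, Mul(-1, 6))) = Mul(4, Add(44, -6)) = Mul(4, 38) = 152)
Pow(r, 2) = Pow(152, 2) = 23104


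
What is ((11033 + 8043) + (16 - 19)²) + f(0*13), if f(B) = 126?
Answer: 19211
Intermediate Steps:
((11033 + 8043) + (16 - 19)²) + f(0*13) = ((11033 + 8043) + (16 - 19)²) + 126 = (19076 + (-3)²) + 126 = (19076 + 9) + 126 = 19085 + 126 = 19211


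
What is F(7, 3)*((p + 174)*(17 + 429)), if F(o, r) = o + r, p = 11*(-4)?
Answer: 579800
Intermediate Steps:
p = -44
F(7, 3)*((p + 174)*(17 + 429)) = (7 + 3)*((-44 + 174)*(17 + 429)) = 10*(130*446) = 10*57980 = 579800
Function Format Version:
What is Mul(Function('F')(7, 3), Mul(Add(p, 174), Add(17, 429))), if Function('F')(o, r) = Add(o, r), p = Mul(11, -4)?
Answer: 579800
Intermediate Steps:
p = -44
Mul(Function('F')(7, 3), Mul(Add(p, 174), Add(17, 429))) = Mul(Add(7, 3), Mul(Add(-44, 174), Add(17, 429))) = Mul(10, Mul(130, 446)) = Mul(10, 57980) = 579800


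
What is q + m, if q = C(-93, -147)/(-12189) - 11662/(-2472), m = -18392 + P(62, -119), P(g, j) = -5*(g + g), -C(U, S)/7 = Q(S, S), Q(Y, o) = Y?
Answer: -95452487011/5021868 ≈ -19007.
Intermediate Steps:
C(U, S) = -7*S
P(g, j) = -10*g
m = -19012 (m = -18392 - 10*62 = -18392 - 620 = -19012)
q = 23267405/5021868 (q = -7*(-147)/(-12189) - 11662/(-2472) = 1029*(-1/12189) - 11662*(-1/2472) = -343/4063 + 5831/1236 = 23267405/5021868 ≈ 4.6332)
q + m = 23267405/5021868 - 19012 = -95452487011/5021868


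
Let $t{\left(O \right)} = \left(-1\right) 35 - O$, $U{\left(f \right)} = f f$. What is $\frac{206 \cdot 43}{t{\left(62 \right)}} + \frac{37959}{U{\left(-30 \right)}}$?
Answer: $- \frac{1430059}{29100} \approx -49.143$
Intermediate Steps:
$U{\left(f \right)} = f^{2}$
$t{\left(O \right)} = -35 - O$
$\frac{206 \cdot 43}{t{\left(62 \right)}} + \frac{37959}{U{\left(-30 \right)}} = \frac{206 \cdot 43}{-35 - 62} + \frac{37959}{\left(-30\right)^{2}} = \frac{8858}{-35 - 62} + \frac{37959}{900} = \frac{8858}{-97} + 37959 \cdot \frac{1}{900} = 8858 \left(- \frac{1}{97}\right) + \frac{12653}{300} = - \frac{8858}{97} + \frac{12653}{300} = - \frac{1430059}{29100}$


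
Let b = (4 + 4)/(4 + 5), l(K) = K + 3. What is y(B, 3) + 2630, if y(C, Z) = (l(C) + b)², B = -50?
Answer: 385255/81 ≈ 4756.2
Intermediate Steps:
l(K) = 3 + K
b = 8/9 ≈ 0.88889
y(C, Z) = (35/9 + C)² (y(C, Z) = ((3 + C) + 8/9)² = (35/9 + C)²)
y(B, 3) + 2630 = (35 + 9*(-50))²/81 + 2630 = (35 - 450)²/81 + 2630 = (1/81)*(-415)² + 2630 = (1/81)*172225 + 2630 = 172225/81 + 2630 = 385255/81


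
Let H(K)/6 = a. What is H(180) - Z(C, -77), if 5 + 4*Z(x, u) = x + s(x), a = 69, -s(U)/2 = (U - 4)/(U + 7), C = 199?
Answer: 150781/412 ≈ 365.97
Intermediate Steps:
s(U) = -2*(-4 + U)/(7 + U) (s(U) = -2*(U - 4)/(U + 7) = -2*(-4 + U)/(7 + U))
H(K) = 414 (H(K) = 6*69 = 414)
Z(x, u) = -5/4 + x/4 + (4 - x)/(2*(7 + x)) (Z(x, u) = -5/4 + (x + 2*(4 - x)/(7 + x))/4 = -5/4 + (x/4 + (4 - x)/(2*(7 + x))) = -5/4 + x/4 + (4 - x)/(2*(7 + x)))
H(180) - Z(C, -77) = 414 - (-27 + 199²)/(4*(7 + 199)) = 414 - (-27 + 39601)/(4*206) = 414 - 39574/(4*206) = 414 - 1*19787/412 = 414 - 19787/412 = 150781/412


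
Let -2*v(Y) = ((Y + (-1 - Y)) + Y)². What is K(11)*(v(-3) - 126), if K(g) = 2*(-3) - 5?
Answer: 1474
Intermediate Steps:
K(g) = -11 (K(g) = -6 - 5 = -11)
v(Y) = -(-1 + Y)²/2 (v(Y) = -((Y + (-1 - Y)) + Y)²/2 = -(-1 + Y)²/2)
K(11)*(v(-3) - 126) = -11*(-(-1 - 3)²/2 - 126) = -11*(-½*(-4)² - 126) = -11*(-½*16 - 126) = -11*(-8 - 126) = -11*(-134) = 1474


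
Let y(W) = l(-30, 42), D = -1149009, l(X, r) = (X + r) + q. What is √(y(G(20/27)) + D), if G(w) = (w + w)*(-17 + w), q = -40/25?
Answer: I*√28724965/5 ≈ 1071.9*I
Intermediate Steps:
q = -8/5 (q = -40*1/25 = -8/5 ≈ -1.6000)
l(X, r) = -8/5 + X + r (l(X, r) = (X + r) - 8/5 = -8/5 + X + r)
G(w) = 2*w*(-17 + w) (G(w) = (2*w)*(-17 + w) = 2*w*(-17 + w))
y(W) = 52/5 (y(W) = -8/5 - 30 + 42 = 52/5)
√(y(G(20/27)) + D) = √(52/5 - 1149009) = √(-5744993/5) = I*√28724965/5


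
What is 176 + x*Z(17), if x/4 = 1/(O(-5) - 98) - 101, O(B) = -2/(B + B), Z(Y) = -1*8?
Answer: 1666672/489 ≈ 3408.3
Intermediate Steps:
Z(Y) = -8
O(B) = -1/B (O(B) = -2/(2*B) = (1/(2*B))*(-2) = -1/B)
x = -197576/489 (x = 4*(1/(-1/(-5) - 98) - 101) = 4*(1/(-1*(-⅕) - 98) - 101) = 4*(1/(⅕ - 98) - 101) = 4*(1/(-489/5) - 101) = 4*(-5/489 - 101) = 4*(-49394/489) = -197576/489 ≈ -404.04)
176 + x*Z(17) = 176 - 197576/489*(-8) = 176 + 1580608/489 = 1666672/489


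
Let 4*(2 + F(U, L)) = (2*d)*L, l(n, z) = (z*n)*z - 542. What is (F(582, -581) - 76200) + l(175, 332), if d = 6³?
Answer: 19149708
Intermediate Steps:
d = 216
l(n, z) = -542 + n*z² (l(n, z) = (n*z)*z - 542 = n*z² - 542 = -542 + n*z²)
F(U, L) = -2 + 108*L (F(U, L) = -2 + ((2*216)*L)/4 = -2 + (432*L)/4 = -2 + 108*L)
(F(582, -581) - 76200) + l(175, 332) = ((-2 + 108*(-581)) - 76200) + (-542 + 175*332²) = ((-2 - 62748) - 76200) + (-542 + 175*110224) = (-62750 - 76200) + (-542 + 19289200) = -138950 + 19288658 = 19149708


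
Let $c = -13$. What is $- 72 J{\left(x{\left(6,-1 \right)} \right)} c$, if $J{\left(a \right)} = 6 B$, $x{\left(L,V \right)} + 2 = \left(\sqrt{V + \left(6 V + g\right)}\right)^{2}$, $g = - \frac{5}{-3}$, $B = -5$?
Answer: $-28080$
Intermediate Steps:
$g = \frac{5}{3}$ ($g = \left(-5\right) \left(- \frac{1}{3}\right) = \frac{5}{3} \approx 1.6667$)
$x{\left(L,V \right)} = - \frac{1}{3} + 7 V$ ($x{\left(L,V \right)} = -2 + \left(\sqrt{V + \left(6 V + \frac{5}{3}\right)}\right)^{2} = -2 + \left(\sqrt{V + \left(\frac{5}{3} + 6 V\right)}\right)^{2} = -2 + \left(\sqrt{\frac{5}{3} + 7 V}\right)^{2} = -2 + \left(\frac{5}{3} + 7 V\right) = - \frac{1}{3} + 7 V$)
$J{\left(a \right)} = -30$ ($J{\left(a \right)} = 6 \left(-5\right) = -30$)
$- 72 J{\left(x{\left(6,-1 \right)} \right)} c = \left(-72\right) \left(-30\right) \left(-13\right) = 2160 \left(-13\right) = -28080$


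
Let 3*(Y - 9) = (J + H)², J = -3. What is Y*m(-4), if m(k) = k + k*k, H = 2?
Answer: 112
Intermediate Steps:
m(k) = k + k²
Y = 28/3 (Y = 9 + (-3 + 2)²/3 = 9 + (⅓)*(-1)² = 9 + (⅓)*1 = 9 + ⅓ = 28/3 ≈ 9.3333)
Y*m(-4) = 28*(-4*(1 - 4))/3 = 28*(-4*(-3))/3 = (28/3)*12 = 112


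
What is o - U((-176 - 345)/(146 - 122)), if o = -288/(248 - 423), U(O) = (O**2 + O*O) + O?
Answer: -46325131/50400 ≈ -919.15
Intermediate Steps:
U(O) = O + 2*O**2 (U(O) = (O**2 + O**2) + O = 2*O**2 + O = O + 2*O**2)
o = 288/175 (o = -288/(-175) = -288*(-1/175) = 288/175 ≈ 1.6457)
o - U((-176 - 345)/(146 - 122)) = 288/175 - (-176 - 345)/(146 - 122)*(1 + 2*((-176 - 345)/(146 - 122))) = 288/175 - (-521/24)*(1 + 2*(-521/24)) = 288/175 - (-521*1/24)*(1 + 2*(-521*1/24)) = 288/175 - (-521)*(1 + 2*(-521/24))/24 = 288/175 - (-521)*(1 - 521/12)/24 = 288/175 - (-521)*(-509)/(24*12) = 288/175 - 1*265189/288 = 288/175 - 265189/288 = -46325131/50400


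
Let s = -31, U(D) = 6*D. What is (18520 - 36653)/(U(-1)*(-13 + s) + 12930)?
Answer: -18133/13194 ≈ -1.3743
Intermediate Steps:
(18520 - 36653)/(U(-1)*(-13 + s) + 12930) = (18520 - 36653)/((6*(-1))*(-13 - 31) + 12930) = -18133/(-6*(-44) + 12930) = -18133/(264 + 12930) = -18133/13194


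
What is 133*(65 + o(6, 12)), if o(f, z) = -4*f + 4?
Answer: 5985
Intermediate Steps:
o(f, z) = 4 - 4*f
133*(65 + o(6, 12)) = 133*(65 + (4 - 4*6)) = 133*(65 + (4 - 24)) = 133*(65 - 20) = 133*45 = 5985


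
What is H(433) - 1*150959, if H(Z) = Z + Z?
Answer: -150093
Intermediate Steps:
H(Z) = 2*Z
H(433) - 1*150959 = 2*433 - 1*150959 = 866 - 150959 = -150093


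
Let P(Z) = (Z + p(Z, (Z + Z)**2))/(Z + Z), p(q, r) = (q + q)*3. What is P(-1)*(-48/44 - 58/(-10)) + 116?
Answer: 14573/110 ≈ 132.48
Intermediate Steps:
p(q, r) = 6*q (p(q, r) = (2*q)*3 = 6*q)
P(Z) = 7/2 (P(Z) = (Z + 6*Z)/(Z + Z) = (7*Z)/((2*Z)) = (7*Z)*(1/(2*Z)) = 7/2)
P(-1)*(-48/44 - 58/(-10)) + 116 = 7*(-48/44 - 58/(-10))/2 + 116 = 7*(-48*1/44 - 58*(-1/10))/2 + 116 = 7*(-12/11 + 29/5)/2 + 116 = (7/2)*(259/55) + 116 = 1813/110 + 116 = 14573/110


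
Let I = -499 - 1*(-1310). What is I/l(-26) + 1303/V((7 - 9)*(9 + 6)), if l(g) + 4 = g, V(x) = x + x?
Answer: -195/4 ≈ -48.750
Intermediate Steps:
V(x) = 2*x
l(g) = -4 + g
I = 811 (I = -499 + 1310 = 811)
I/l(-26) + 1303/V((7 - 9)*(9 + 6)) = 811/(-4 - 26) + 1303/((2*((7 - 9)*(9 + 6)))) = 811/(-30) + 1303/((2*(-2*15))) = 811*(-1/30) + 1303/((2*(-30))) = -811/30 + 1303/(-60) = -811/30 + 1303*(-1/60) = -811/30 - 1303/60 = -195/4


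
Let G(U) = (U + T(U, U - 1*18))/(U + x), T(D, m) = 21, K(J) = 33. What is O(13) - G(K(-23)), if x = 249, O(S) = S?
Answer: 602/47 ≈ 12.809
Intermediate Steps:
G(U) = (21 + U)/(249 + U) (G(U) = (U + 21)/(U + 249) = (21 + U)/(249 + U))
O(13) - G(K(-23)) = 13 - (21 + 33)/(249 + 33) = 13 - 54/282 = 13 - 1*9/47 = 13 - 9/47 = 602/47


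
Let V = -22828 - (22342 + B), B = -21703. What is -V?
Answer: 23467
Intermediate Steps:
V = -23467 (V = -22828 - (22342 - 21703) = -22828 - 1*639 = -22828 - 639 = -23467)
-V = -1*(-23467) = 23467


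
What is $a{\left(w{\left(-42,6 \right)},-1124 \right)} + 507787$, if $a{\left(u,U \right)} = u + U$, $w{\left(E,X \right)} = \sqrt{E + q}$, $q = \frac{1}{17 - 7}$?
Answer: $506663 + \frac{i \sqrt{4190}}{10} \approx 5.0666 \cdot 10^{5} + 6.473 i$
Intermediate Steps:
$q = \frac{1}{10} \approx 0.1$
$w{\left(E,X \right)} = \sqrt{\frac{1}{10} + E}$ ($w{\left(E,X \right)} = \sqrt{E + \frac{1}{10}} = \sqrt{\frac{1}{10} + E}$)
$a{\left(u,U \right)} = U + u$
$a{\left(w{\left(-42,6 \right)},-1124 \right)} + 507787 = \left(-1124 + \frac{\sqrt{10 + 100 \left(-42\right)}}{10}\right) + 507787 = \left(-1124 + \frac{\sqrt{10 - 4200}}{10}\right) + 507787 = \left(-1124 + \frac{\sqrt{-4190}}{10}\right) + 507787 = \left(-1124 + \frac{i \sqrt{4190}}{10}\right) + 507787 = 506663 + \frac{i \sqrt{4190}}{10}$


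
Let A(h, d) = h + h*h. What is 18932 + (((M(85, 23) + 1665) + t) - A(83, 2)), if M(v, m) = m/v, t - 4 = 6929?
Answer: 1747453/85 ≈ 20558.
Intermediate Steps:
A(h, d) = h + h²
t = 6933 (t = 4 + 6929 = 6933)
18932 + (((M(85, 23) + 1665) + t) - A(83, 2)) = 18932 + (((23/85 + 1665) + 6933) - 83*(1 + 83)) = 18932 + (((23*(1/85) + 1665) + 6933) - 83*84) = 18932 + (((23/85 + 1665) + 6933) - 1*6972) = 18932 + ((141548/85 + 6933) - 6972) = 18932 + (730853/85 - 6972) = 18932 + 138233/85 = 1747453/85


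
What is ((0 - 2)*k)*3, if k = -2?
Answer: 12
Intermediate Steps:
((0 - 2)*k)*3 = ((0 - 2)*(-2))*3 = -2*(-2)*3 = 4*3 = 12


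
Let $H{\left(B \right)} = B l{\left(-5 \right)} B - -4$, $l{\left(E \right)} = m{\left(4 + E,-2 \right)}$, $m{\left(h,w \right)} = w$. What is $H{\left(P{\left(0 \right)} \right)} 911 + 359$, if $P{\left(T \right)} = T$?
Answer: $4003$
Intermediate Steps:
$l{\left(E \right)} = -2$
$H{\left(B \right)} = 4 - 2 B^{2}$ ($H{\left(B \right)} = B \left(-2\right) B - -4 = - 2 B B + 4 = - 2 B^{2} + 4 = 4 - 2 B^{2}$)
$H{\left(P{\left(0 \right)} \right)} 911 + 359 = \left(4 - 2 \cdot 0^{2}\right) 911 + 359 = \left(4 - 0\right) 911 + 359 = \left(4 + 0\right) 911 + 359 = 4 \cdot 911 + 359 = 3644 + 359 = 4003$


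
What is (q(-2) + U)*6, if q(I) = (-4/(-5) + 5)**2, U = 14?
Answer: 7146/25 ≈ 285.84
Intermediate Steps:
q(I) = 841/25 (q(I) = (-4*(-1/5) + 5)**2 = (4/5 + 5)**2 = (29/5)**2 = 841/25)
(q(-2) + U)*6 = (841/25 + 14)*6 = (1191/25)*6 = 7146/25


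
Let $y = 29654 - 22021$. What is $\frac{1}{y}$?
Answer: $\frac{1}{7633} \approx 0.00013101$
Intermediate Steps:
$y = 7633$ ($y = 29654 - 22021 = 7633$)
$\frac{1}{y} = \frac{1}{7633}$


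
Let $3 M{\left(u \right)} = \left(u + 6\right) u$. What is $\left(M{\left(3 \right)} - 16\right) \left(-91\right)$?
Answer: $637$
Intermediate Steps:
$M{\left(u \right)} = \frac{u \left(6 + u\right)}{3}$ ($M{\left(u \right)} = \frac{\left(u + 6\right) u}{3} = \frac{\left(6 + u\right) u}{3} = \frac{u \left(6 + u\right)}{3}$)
$\left(M{\left(3 \right)} - 16\right) \left(-91\right) = \left(\frac{1}{3} \cdot 3 \left(6 + 3\right) - 16\right) \left(-91\right) = \left(\frac{1}{3} \cdot 3 \cdot 9 - 16\right) \left(-91\right) = \left(9 - 16\right) \left(-91\right) = \left(-7\right) \left(-91\right) = 637$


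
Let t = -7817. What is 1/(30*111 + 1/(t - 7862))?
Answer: 15679/52211069 ≈ 0.00030030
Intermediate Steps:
1/(30*111 + 1/(t - 7862)) = 1/(30*111 + 1/(-7817 - 7862)) = 1/(3330 + 1/(-15679)) = 1/(3330 - 1/15679) = 1/(52211069/15679) = 15679/52211069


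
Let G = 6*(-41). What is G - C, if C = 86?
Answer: -332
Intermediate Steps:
G = -246
G - C = -246 - 1*86 = -246 - 86 = -332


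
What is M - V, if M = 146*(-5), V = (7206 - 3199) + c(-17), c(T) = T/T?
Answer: -4738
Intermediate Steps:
c(T) = 1
V = 4008 (V = (7206 - 3199) + 1 = 4007 + 1 = 4008)
M = -730
M - V = -730 - 1*4008 = -730 - 4008 = -4738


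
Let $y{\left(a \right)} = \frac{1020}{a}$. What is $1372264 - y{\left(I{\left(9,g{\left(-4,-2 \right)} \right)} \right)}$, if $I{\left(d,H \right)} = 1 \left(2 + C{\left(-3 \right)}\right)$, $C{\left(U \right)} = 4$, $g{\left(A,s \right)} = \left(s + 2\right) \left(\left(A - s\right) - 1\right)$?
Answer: $1372094$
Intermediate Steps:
$g{\left(A,s \right)} = \left(2 + s\right) \left(-1 + A - s\right)$
$I{\left(d,H \right)} = 6$ ($I{\left(d,H \right)} = 1 \left(2 + 4\right) = 1 \cdot 6 = 6$)
$1372264 - y{\left(I{\left(9,g{\left(-4,-2 \right)} \right)} \right)} = 1372264 - \frac{1020}{6} = 1372264 - 1020 \cdot \frac{1}{6} = 1372264 - 170 = 1372094$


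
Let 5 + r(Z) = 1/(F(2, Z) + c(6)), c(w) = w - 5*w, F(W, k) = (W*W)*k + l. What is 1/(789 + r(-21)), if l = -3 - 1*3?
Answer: 114/89375 ≈ 0.0012755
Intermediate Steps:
l = -6 (l = -3 - 3 = -6)
F(W, k) = -6 + k*W² (F(W, k) = (W*W)*k - 6 = W²*k - 6 = k*W² - 6 = -6 + k*W²)
c(w) = -4*w
r(Z) = -5 + 1/(-30 + 4*Z) (r(Z) = -5 + 1/((-6 + Z*2²) - 4*6) = -5 + 1/((-6 + Z*4) - 24) = -5 + 1/((-6 + 4*Z) - 24) = -5 + 1/(-30 + 4*Z))
1/(789 + r(-21)) = 1/(789 + (151 - 20*(-21))/(2*(-15 + 2*(-21)))) = 1/(789 + (151 + 420)/(2*(-15 - 42))) = 1/(789 + (½)*571/(-57)) = 1/(789 + (½)*(-1/57)*571) = 1/(789 - 571/114) = 1/(89375/114) = 114/89375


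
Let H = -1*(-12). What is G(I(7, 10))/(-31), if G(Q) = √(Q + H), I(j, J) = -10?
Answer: -√2/31 ≈ -0.045620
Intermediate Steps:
H = 12
G(Q) = √(12 + Q) (G(Q) = √(Q + 12) = √(12 + Q))
G(I(7, 10))/(-31) = √(12 - 10)/(-31) = √2*(-1/31) = -√2/31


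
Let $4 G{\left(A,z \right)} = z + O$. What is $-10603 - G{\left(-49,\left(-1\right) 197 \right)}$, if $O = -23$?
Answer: $-10548$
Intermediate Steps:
$G{\left(A,z \right)} = - \frac{23}{4} + \frac{z}{4}$ ($G{\left(A,z \right)} = \frac{z - 23}{4} = \frac{-23 + z}{4} = - \frac{23}{4} + \frac{z}{4}$)
$-10603 - G{\left(-49,\left(-1\right) 197 \right)} = -10603 - \left(- \frac{23}{4} + \frac{\left(-1\right) 197}{4}\right) = -10603 - \left(- \frac{23}{4} + \frac{1}{4} \left(-197\right)\right) = -10603 - \left(- \frac{23}{4} - \frac{197}{4}\right) = -10603 - -55 = -10603 + 55 = -10548$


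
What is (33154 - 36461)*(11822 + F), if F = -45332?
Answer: 110817570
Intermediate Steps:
(33154 - 36461)*(11822 + F) = (33154 - 36461)*(11822 - 45332) = -3307*(-33510) = 110817570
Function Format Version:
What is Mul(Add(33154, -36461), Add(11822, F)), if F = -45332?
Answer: 110817570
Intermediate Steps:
Mul(Add(33154, -36461), Add(11822, F)) = Mul(Add(33154, -36461), Add(11822, -45332)) = Mul(-3307, -33510) = 110817570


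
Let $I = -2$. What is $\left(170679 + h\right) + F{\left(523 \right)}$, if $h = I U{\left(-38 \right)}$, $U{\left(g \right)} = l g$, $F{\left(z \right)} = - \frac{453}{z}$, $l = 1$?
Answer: $\frac{89304412}{523} \approx 1.7075 \cdot 10^{5}$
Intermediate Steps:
$U{\left(g \right)} = g$ ($U{\left(g \right)} = 1 g = g$)
$h = 76$ ($h = \left(-2\right) \left(-38\right) = 76$)
$\left(170679 + h\right) + F{\left(523 \right)} = \left(170679 + 76\right) - \frac{453}{523} = 170755 - \frac{453}{523} = \frac{89304412}{523}$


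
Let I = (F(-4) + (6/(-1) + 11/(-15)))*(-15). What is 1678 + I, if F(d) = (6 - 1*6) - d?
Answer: 1719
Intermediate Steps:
F(d) = -d (F(d) = (6 - 6) - d = 0 - d = -d)
I = 41 (I = (-1*(-4) + (6/(-1) + 11/(-15)))*(-15) = (4 + (6*(-1) + 11*(-1/15)))*(-15) = (4 + (-6 - 11/15))*(-15) = (4 - 101/15)*(-15) = -41/15*(-15) = 41)
1678 + I = 1678 + 41 = 1719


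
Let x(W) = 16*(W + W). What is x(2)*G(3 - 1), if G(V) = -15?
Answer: -960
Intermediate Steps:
x(W) = 32*W (x(W) = 16*(2*W) = 32*W)
x(2)*G(3 - 1) = (32*2)*(-15) = 64*(-15) = -960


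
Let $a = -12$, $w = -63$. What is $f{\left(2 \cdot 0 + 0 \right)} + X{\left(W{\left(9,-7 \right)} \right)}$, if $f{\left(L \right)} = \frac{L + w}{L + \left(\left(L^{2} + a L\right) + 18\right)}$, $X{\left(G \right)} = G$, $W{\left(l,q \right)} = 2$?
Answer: $- \frac{3}{2} \approx -1.5$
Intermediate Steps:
$f{\left(L \right)} = \frac{-63 + L}{18 + L^{2} - 11 L}$ ($f{\left(L \right)} = \frac{L - 63}{L + \left(\left(L^{2} - 12 L\right) + 18\right)} = \frac{-63 + L}{L + \left(18 + L^{2} - 12 L\right)} = \frac{-63 + L}{18 + L^{2} - 11 L}$)
$f{\left(2 \cdot 0 + 0 \right)} + X{\left(W{\left(9,-7 \right)} \right)} = \frac{-63 + \left(2 \cdot 0 + 0\right)}{18 + \left(2 \cdot 0 + 0\right)^{2} - 11 \left(2 \cdot 0 + 0\right)} + 2 = \frac{-63 + \left(0 + 0\right)}{18 + \left(0 + 0\right)^{2} - 11 \left(0 + 0\right)} + 2 = \frac{-63 + 0}{18 + 0^{2} - 0} + 2 = \frac{1}{18 + 0 + 0} \left(-63\right) + 2 = \frac{1}{18} \left(-63\right) + 2 = - \frac{7}{2} + 2 = - \frac{3}{2}$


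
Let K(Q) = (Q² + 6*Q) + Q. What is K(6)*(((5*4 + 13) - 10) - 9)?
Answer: 1092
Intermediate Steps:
K(Q) = Q² + 7*Q
K(6)*(((5*4 + 13) - 10) - 9) = (6*(7 + 6))*(((5*4 + 13) - 10) - 9) = (6*13)*(((20 + 13) - 10) - 9) = 78*((33 - 10) - 9) = 78*(23 - 9) = 78*14 = 1092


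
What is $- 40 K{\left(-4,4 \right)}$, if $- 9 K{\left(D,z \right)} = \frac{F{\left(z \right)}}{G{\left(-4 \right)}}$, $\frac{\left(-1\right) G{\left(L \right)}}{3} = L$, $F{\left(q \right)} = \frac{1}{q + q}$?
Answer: $\frac{5}{108} \approx 0.046296$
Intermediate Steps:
$F{\left(q \right)} = \frac{1}{2 q}$
$G{\left(L \right)} = - 3 L$
$K{\left(D,z \right)} = - \frac{1}{216 z}$ ($K{\left(D,z \right)} = - \frac{\frac{1}{2 z} \frac{1}{\left(-3\right) \left(-4\right)}}{9} = - \frac{\frac{1}{2 z} \frac{1}{12}}{9} = - \frac{\frac{1}{24} \frac{1}{z}}{9} = - \frac{1}{216 z}$)
$- 40 K{\left(-4,4 \right)} = - 40 \left(- \frac{1}{216 \cdot 4}\right) = - 40 \left(\left(- \frac{1}{216}\right) \frac{1}{4}\right) = \left(-40\right) \left(- \frac{1}{864}\right) = \frac{5}{108}$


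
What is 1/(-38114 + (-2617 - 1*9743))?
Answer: -1/50474 ≈ -1.9812e-5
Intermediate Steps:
1/(-38114 + (-2617 - 1*9743)) = 1/(-38114 + (-2617 - 9743)) = 1/(-38114 - 12360) = 1/(-50474) = -1/50474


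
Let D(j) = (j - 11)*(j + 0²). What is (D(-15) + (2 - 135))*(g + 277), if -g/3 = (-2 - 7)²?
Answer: 8738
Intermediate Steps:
g = -243 (g = -3*(-2 - 7)² = -3*(-9)² = -3*81 = -243)
D(j) = j*(-11 + j) (D(j) = (-11 + j)*(j + 0) = (-11 + j)*j = j*(-11 + j))
(D(-15) + (2 - 135))*(g + 277) = (-15*(-11 - 15) + (2 - 135))*(-243 + 277) = (-15*(-26) - 133)*34 = (390 - 133)*34 = 257*34 = 8738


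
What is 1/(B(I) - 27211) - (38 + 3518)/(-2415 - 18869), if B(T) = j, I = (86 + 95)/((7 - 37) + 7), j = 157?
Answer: 24045685/143954334 ≈ 0.16704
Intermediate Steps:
I = -181/23 (I = 181/(-30 + 7) = 181/(-23) = 181*(-1/23) = -181/23 ≈ -7.8696)
B(T) = 157
1/(B(I) - 27211) - (38 + 3518)/(-2415 - 18869) = 1/(157 - 27211) - (38 + 3518)/(-2415 - 18869) = 1/(-27054) - 3556/(-21284) = -1/27054 - 3556*(-1)/21284 = -1/27054 - 1*(-889/5321) = -1/27054 + 889/5321 = 24045685/143954334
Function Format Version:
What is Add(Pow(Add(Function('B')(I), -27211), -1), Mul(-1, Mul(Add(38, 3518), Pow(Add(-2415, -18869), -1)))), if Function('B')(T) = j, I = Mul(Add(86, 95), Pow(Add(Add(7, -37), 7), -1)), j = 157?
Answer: Rational(24045685, 143954334) ≈ 0.16704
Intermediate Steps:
I = Rational(-181, 23) (I = Mul(181, Pow(Add(-30, 7), -1)) = Mul(181, Pow(-23, -1)) = Mul(181, Rational(-1, 23)) = Rational(-181, 23) ≈ -7.8696)
Function('B')(T) = 157
Add(Pow(Add(Function('B')(I), -27211), -1), Mul(-1, Mul(Add(38, 3518), Pow(Add(-2415, -18869), -1)))) = Add(Pow(Add(157, -27211), -1), Mul(-1, Mul(Add(38, 3518), Pow(Add(-2415, -18869), -1)))) = Add(Pow(-27054, -1), Mul(-1, Mul(3556, Pow(-21284, -1)))) = Add(Rational(-1, 27054), Mul(-1, Mul(3556, Rational(-1, 21284)))) = Add(Rational(-1, 27054), Mul(-1, Rational(-889, 5321))) = Add(Rational(-1, 27054), Rational(889, 5321)) = Rational(24045685, 143954334)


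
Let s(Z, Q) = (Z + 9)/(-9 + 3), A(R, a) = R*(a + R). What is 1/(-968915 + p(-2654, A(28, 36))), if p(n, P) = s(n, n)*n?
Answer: -3/6416660 ≈ -4.6753e-7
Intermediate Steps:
A(R, a) = R*(R + a)
s(Z, Q) = -3/2 - Z/6 (s(Z, Q) = (9 + Z)/(-6) = (9 + Z)*(-⅙) = -3/2 - Z/6)
p(n, P) = n*(-3/2 - n/6) (p(n, P) = (-3/2 - n/6)*n = n*(-3/2 - n/6))
1/(-968915 + p(-2654, A(28, 36))) = 1/(-968915 - ⅙*(-2654)*(9 - 2654)) = 1/(-968915 - ⅙*(-2654)*(-2645)) = 1/(-968915 - 3509915/3) = 1/(-6416660/3) = -3/6416660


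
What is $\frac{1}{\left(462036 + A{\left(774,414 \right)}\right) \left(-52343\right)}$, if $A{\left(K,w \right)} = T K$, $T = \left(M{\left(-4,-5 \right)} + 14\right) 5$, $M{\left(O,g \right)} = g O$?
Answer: $- \frac{1}{31071642288} \approx -3.2184 \cdot 10^{-11}$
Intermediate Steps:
$M{\left(O,g \right)} = O g$
$T = 170$ ($T = \left(\left(-4\right) \left(-5\right) + 14\right) 5 = \left(20 + 14\right) 5 = 34 \cdot 5 = 170$)
$A{\left(K,w \right)} = 170 K$
$\frac{1}{\left(462036 + A{\left(774,414 \right)}\right) \left(-52343\right)} = \frac{1}{\left(462036 + 170 \cdot 774\right) \left(-52343\right)} = \frac{1}{462036 + 131580} \left(- \frac{1}{52343}\right) = \frac{1}{593616} \left(- \frac{1}{52343}\right) = - \frac{1}{31071642288}$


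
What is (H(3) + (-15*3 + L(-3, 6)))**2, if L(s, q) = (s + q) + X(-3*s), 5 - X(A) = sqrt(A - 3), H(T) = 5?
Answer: (32 + sqrt(6))**2 ≈ 1186.8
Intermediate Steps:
X(A) = 5 - sqrt(-3 + A) (X(A) = 5 - sqrt(A - 3) = 5 - sqrt(-3 + A))
L(s, q) = 5 + q + s - sqrt(-3 - 3*s) (L(s, q) = (s + q) + (5 - sqrt(-3 - 3*s)) = (q + s) + (5 - sqrt(-3 - 3*s)) = 5 + q + s - sqrt(-3 - 3*s))
(H(3) + (-15*3 + L(-3, 6)))**2 = (5 + (-15*3 + (5 + 6 - 3 - sqrt(-3 - 3*(-3)))))**2 = (5 + (-3*15 + (5 + 6 - 3 - sqrt(-3 + 9))))**2 = (5 + (-45 + (5 + 6 - 3 - sqrt(6))))**2 = (5 + (-45 + (8 - sqrt(6))))**2 = (5 + (-37 - sqrt(6)))**2 = (-32 - sqrt(6))**2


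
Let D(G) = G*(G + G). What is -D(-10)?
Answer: -200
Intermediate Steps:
D(G) = 2*G² (D(G) = G*(2*G) = 2*G²)
-D(-10) = -2*(-10)² = -2*100 = -1*200 = -200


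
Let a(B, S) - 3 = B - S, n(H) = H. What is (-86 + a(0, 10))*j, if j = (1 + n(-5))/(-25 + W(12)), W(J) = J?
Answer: -372/13 ≈ -28.615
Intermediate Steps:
a(B, S) = 3 + B - S (a(B, S) = 3 + (B - S) = 3 + B - S)
j = 4/13 (j = (1 - 5)/(-25 + 12) = -4/(-13) = -4*(-1/13) = 4/13 ≈ 0.30769)
(-86 + a(0, 10))*j = (-86 + (3 + 0 - 1*10))*(4/13) = (-86 + (3 + 0 - 10))*(4/13) = (-86 - 7)*(4/13) = -93*4/13 = -372/13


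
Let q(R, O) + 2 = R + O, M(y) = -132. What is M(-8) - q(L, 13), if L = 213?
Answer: -356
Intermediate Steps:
q(R, O) = -2 + O + R (q(R, O) = -2 + (R + O) = -2 + (O + R) = -2 + O + R)
M(-8) - q(L, 13) = -132 - (-2 + 13 + 213) = -132 - 1*224 = -132 - 224 = -356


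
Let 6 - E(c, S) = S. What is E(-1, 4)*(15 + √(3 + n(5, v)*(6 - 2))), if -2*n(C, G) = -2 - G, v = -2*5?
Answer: 30 + 2*I*√13 ≈ 30.0 + 7.2111*I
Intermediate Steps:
E(c, S) = 6 - S
v = -10
n(C, G) = 1 + G/2 (n(C, G) = -(-2 - G)/2 = 1 + G/2)
E(-1, 4)*(15 + √(3 + n(5, v)*(6 - 2))) = (6 - 1*4)*(15 + √(3 + (1 + (½)*(-10))*(6 - 2))) = (6 - 4)*(15 + √(3 + (1 - 5)*4)) = 2*(15 + √(3 - 4*4)) = 2*(15 + √(3 - 16)) = 2*(15 + √(-13)) = 2*(15 + I*√13) = 30 + 2*I*√13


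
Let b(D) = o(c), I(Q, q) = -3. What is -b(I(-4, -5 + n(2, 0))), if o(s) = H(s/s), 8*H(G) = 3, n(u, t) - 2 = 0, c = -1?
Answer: -3/8 ≈ -0.37500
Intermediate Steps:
n(u, t) = 2 (n(u, t) = 2 + 0 = 2)
H(G) = 3/8 (H(G) = (⅛)*3 = 3/8)
o(s) = 3/8
b(D) = 3/8
-b(I(-4, -5 + n(2, 0))) = -1*3/8 = -3/8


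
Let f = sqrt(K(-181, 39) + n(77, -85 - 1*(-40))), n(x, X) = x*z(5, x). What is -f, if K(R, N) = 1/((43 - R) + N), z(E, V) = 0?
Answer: -sqrt(263)/263 ≈ -0.061663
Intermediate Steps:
K(R, N) = 1/(43 + N - R)
n(x, X) = 0 (n(x, X) = x*0 = 0)
f = sqrt(263)/263 (f = sqrt(1/(43 + 39 - 1*(-181)) + 0) = sqrt(1/(43 + 39 + 181) + 0) = sqrt(1/263 + 0) = sqrt(1/263) = sqrt(263)/263 ≈ 0.061663)
-f = -sqrt(263)/263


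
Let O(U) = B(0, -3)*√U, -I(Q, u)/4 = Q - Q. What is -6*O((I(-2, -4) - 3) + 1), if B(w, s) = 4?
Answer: -24*I*√2 ≈ -33.941*I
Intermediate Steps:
I(Q, u) = 0 (I(Q, u) = -4*(Q - Q) = -4*0 = 0)
O(U) = 4*√U
-6*O((I(-2, -4) - 3) + 1) = -24*√((0 - 3) + 1) = -24*√(-3 + 1) = -24*√(-2) = -24*I*√2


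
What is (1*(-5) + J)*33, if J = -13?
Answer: -594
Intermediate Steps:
(1*(-5) + J)*33 = (1*(-5) - 13)*33 = (-5 - 13)*33 = -18*33 = -594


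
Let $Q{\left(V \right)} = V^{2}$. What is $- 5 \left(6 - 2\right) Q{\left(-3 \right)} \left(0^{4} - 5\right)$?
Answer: $900$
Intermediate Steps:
$- 5 \left(6 - 2\right) Q{\left(-3 \right)} \left(0^{4} - 5\right) = - 5 \left(6 - 2\right) \left(-3\right)^{2} \left(0^{4} - 5\right) = \left(-5\right) 4 \cdot 9 \left(0 - 5\right) = \left(-20\right) 9 \left(-5\right) = \left(-180\right) \left(-5\right) = 900$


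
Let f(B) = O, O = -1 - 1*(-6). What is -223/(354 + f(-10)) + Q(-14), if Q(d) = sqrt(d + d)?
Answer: -223/359 + 2*I*sqrt(7) ≈ -0.62117 + 5.2915*I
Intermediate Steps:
O = 5 (O = -1 + 6 = 5)
f(B) = 5
Q(d) = sqrt(2)*sqrt(d) (Q(d) = sqrt(2*d) = sqrt(2)*sqrt(d))
-223/(354 + f(-10)) + Q(-14) = -223/(354 + 5) + sqrt(2)*sqrt(-14) = -223/359 + sqrt(2)*(I*sqrt(14)) = (1/359)*(-223) + 2*I*sqrt(7) = -223/359 + 2*I*sqrt(7)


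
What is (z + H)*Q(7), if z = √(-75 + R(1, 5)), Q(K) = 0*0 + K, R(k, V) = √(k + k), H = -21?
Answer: -147 + 7*I*√(75 - √2) ≈ -147.0 + 60.047*I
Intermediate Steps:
R(k, V) = √2*√k (R(k, V) = √(2*k) = √2*√k)
Q(K) = K (Q(K) = 0 + K = K)
z = √(-75 + √2) (z = √(-75 + √2*√1) = √(-75 + √2*1) = √(-75 + √2) ≈ 8.5782*I)
(z + H)*Q(7) = (√(-75 + √2) - 21)*7 = (-21 + √(-75 + √2))*7 = -147 + 7*√(-75 + √2)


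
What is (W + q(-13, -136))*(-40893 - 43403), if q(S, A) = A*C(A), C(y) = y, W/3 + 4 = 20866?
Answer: -6834888272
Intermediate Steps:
W = 62586 (W = -12 + 3*20866 = -12 + 62598 = 62586)
q(S, A) = A² (q(S, A) = A*A = A²)
(W + q(-13, -136))*(-40893 - 43403) = (62586 + (-136)²)*(-40893 - 43403) = (62586 + 18496)*(-84296) = 81082*(-84296) = -6834888272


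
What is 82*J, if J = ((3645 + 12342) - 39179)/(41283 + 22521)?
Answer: -36572/1227 ≈ -29.806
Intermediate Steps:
J = -446/1227 (J = (15987 - 39179)/63804 = -23192*1/63804 = -446/1227 ≈ -0.36349)
82*J = 82*(-446/1227) = -36572/1227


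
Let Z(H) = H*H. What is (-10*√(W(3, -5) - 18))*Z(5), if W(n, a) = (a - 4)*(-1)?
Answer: -750*I ≈ -750.0*I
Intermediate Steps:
W(n, a) = 4 - a (W(n, a) = (-4 + a)*(-1) = 4 - a)
Z(H) = H²
(-10*√(W(3, -5) - 18))*Z(5) = -10*√((4 - 1*(-5)) - 18)*5² = -10*√((4 + 5) - 18)*25 = -10*√(9 - 18)*25 = -30*I*25 = -750*I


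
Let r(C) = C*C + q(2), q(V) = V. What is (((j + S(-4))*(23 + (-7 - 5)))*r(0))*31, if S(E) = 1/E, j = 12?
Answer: 16027/2 ≈ 8013.5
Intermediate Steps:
r(C) = 2 + C² (r(C) = C*C + 2 = C² + 2 = 2 + C²)
(((j + S(-4))*(23 + (-7 - 5)))*r(0))*31 = (((12 + 1/(-4))*(23 + (-7 - 5)))*(2 + 0²))*31 = (((12 - ¼)*(23 - 12))*(2 + 0))*31 = (((47/4)*11)*2)*31 = ((517/4)*2)*31 = (517/2)*31 = 16027/2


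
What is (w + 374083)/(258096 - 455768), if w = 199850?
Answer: -573933/197672 ≈ -2.9035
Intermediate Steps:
(w + 374083)/(258096 - 455768) = (199850 + 374083)/(258096 - 455768) = 573933/(-197672) = 573933*(-1/197672) = -573933/197672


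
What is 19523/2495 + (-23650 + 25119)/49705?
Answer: 194811174/24802795 ≈ 7.8544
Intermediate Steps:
19523/2495 + (-23650 + 25119)/49705 = 19523*(1/2495) + 1469*(1/49705) = 19523/2495 + 1469/49705 = 194811174/24802795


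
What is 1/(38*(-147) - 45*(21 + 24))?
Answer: -1/7611 ≈ -0.00013139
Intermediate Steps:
1/(38*(-147) - 45*(21 + 24)) = 1/(-5586 - 45*45) = 1/(-5586 - 2025) = 1/(-7611) = -1/7611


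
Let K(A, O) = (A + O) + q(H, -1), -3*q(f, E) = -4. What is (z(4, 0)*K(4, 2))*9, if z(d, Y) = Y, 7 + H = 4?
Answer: 0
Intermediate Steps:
H = -3 (H = -7 + 4 = -3)
q(f, E) = 4/3 (q(f, E) = -1/3*(-4) = 4/3)
K(A, O) = 4/3 + A + O (K(A, O) = (A + O) + 4/3 = 4/3 + A + O)
(z(4, 0)*K(4, 2))*9 = (0*(4/3 + 4 + 2))*9 = (0*(22/3))*9 = 0*9 = 0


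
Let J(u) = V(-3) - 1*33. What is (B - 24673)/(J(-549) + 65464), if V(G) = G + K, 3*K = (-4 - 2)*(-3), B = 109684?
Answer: 85011/65434 ≈ 1.2992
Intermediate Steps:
K = 6 (K = ((-4 - 2)*(-3))/3 = (-6*(-3))/3 = (1/3)*18 = 6)
V(G) = 6 + G (V(G) = G + 6 = 6 + G)
J(u) = -30 (J(u) = (6 - 3) - 1*33 = 3 - 33 = -30)
(B - 24673)/(J(-549) + 65464) = (109684 - 24673)/(-30 + 65464) = 85011/65434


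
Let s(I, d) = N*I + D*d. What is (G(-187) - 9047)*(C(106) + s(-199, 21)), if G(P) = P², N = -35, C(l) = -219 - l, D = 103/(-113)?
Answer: 19393725754/113 ≈ 1.7163e+8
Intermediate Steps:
D = -103/113 (D = 103*(-1/113) = -103/113 ≈ -0.91150)
s(I, d) = -35*I - 103*d/113
(G(-187) - 9047)*(C(106) + s(-199, 21)) = ((-187)² - 9047)*((-219 - 1*106) + (-35*(-199) - 103/113*21)) = (34969 - 9047)*((-219 - 106) + (6965 - 2163/113)) = 25922*(-325 + 784882/113) = 25922*(748157/113) = 19393725754/113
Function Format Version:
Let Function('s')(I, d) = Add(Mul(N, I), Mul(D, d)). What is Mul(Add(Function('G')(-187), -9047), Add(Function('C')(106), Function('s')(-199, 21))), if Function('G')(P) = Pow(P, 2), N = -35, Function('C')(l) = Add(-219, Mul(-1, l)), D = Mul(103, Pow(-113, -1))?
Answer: Rational(19393725754, 113) ≈ 1.7163e+8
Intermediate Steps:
D = Rational(-103, 113) (D = Mul(103, Rational(-1, 113)) = Rational(-103, 113) ≈ -0.91150)
Function('s')(I, d) = Add(Mul(-35, I), Mul(Rational(-103, 113), d))
Mul(Add(Function('G')(-187), -9047), Add(Function('C')(106), Function('s')(-199, 21))) = Mul(Add(Pow(-187, 2), -9047), Add(Add(-219, Mul(-1, 106)), Add(Mul(-35, -199), Mul(Rational(-103, 113), 21)))) = Mul(Add(34969, -9047), Add(Add(-219, -106), Add(6965, Rational(-2163, 113)))) = Mul(25922, Add(-325, Rational(784882, 113))) = Mul(25922, Rational(748157, 113)) = Rational(19393725754, 113)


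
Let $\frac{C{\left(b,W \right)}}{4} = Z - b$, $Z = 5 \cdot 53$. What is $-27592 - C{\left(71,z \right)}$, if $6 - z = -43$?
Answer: $-28368$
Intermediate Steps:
$z = 49$ ($z = 6 - -43 = 6 + 43 = 49$)
$Z = 265$
$C{\left(b,W \right)} = 1060 - 4 b$ ($C{\left(b,W \right)} = 4 \left(265 - b\right) = 1060 - 4 b$)
$-27592 - C{\left(71,z \right)} = -27592 - \left(1060 - 284\right) = -27592 - 776 = -28368$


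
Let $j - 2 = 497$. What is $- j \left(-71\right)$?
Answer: $35429$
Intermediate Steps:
$j = 499$ ($j = 2 + 497 = 499$)
$- j \left(-71\right) = - 499 \left(-71\right) = \left(-1\right) \left(-35429\right) = 35429$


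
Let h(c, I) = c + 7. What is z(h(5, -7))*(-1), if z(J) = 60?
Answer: -60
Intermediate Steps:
h(c, I) = 7 + c
z(h(5, -7))*(-1) = 60*(-1) = -60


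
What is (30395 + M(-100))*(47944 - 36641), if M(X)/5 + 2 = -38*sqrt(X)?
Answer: 343441655 - 21475700*I ≈ 3.4344e+8 - 2.1476e+7*I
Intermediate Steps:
M(X) = -10 - 190*sqrt(X) (M(X) = -10 + 5*(-38*sqrt(X)) = -10 - 190*sqrt(X))
(30395 + M(-100))*(47944 - 36641) = (30395 + (-10 - 1900*I))*(47944 - 36641) = (30395 + (-10 - 1900*I))*11303 = (30385 - 1900*I)*11303 = 343441655 - 21475700*I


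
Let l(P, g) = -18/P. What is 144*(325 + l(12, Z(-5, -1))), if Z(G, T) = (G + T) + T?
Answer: 46584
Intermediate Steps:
Z(G, T) = G + 2*T
144*(325 + l(12, Z(-5, -1))) = 144*(325 - 18/12) = 144*(325 - 18*1/12) = 144*(325 - 3/2) = 144*(647/2) = 46584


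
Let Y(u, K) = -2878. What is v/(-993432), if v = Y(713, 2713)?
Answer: 1439/496716 ≈ 0.0028970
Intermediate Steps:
v = -2878
v/(-993432) = -2878/(-993432) = -2878*(-1/993432) = 1439/496716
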